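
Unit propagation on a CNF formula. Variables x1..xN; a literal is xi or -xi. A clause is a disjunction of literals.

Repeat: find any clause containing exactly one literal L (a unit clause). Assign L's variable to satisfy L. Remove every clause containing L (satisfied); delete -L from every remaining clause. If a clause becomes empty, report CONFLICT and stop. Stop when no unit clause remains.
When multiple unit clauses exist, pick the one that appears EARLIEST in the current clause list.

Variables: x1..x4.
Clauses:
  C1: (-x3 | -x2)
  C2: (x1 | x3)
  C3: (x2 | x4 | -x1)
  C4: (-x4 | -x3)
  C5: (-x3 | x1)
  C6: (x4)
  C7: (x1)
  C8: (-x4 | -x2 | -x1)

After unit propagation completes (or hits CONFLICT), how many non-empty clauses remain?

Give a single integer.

unit clause [4] forces x4=T; simplify:
  drop -4 from [-4, -3] -> [-3]
  drop -4 from [-4, -2, -1] -> [-2, -1]
  satisfied 2 clause(s); 6 remain; assigned so far: [4]
unit clause [-3] forces x3=F; simplify:
  drop 3 from [1, 3] -> [1]
  satisfied 3 clause(s); 3 remain; assigned so far: [3, 4]
unit clause [1] forces x1=T; simplify:
  drop -1 from [-2, -1] -> [-2]
  satisfied 2 clause(s); 1 remain; assigned so far: [1, 3, 4]
unit clause [-2] forces x2=F; simplify:
  satisfied 1 clause(s); 0 remain; assigned so far: [1, 2, 3, 4]

Answer: 0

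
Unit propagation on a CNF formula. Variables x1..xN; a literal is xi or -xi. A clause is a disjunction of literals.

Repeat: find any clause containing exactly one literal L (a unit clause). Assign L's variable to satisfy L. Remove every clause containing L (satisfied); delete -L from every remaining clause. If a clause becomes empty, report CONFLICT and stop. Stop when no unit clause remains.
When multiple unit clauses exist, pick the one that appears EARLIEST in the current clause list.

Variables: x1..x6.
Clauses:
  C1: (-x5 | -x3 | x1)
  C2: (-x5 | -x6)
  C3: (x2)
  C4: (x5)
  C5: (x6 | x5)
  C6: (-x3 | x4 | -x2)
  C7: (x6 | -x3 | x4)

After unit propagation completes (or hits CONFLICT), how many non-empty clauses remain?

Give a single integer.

unit clause [2] forces x2=T; simplify:
  drop -2 from [-3, 4, -2] -> [-3, 4]
  satisfied 1 clause(s); 6 remain; assigned so far: [2]
unit clause [5] forces x5=T; simplify:
  drop -5 from [-5, -3, 1] -> [-3, 1]
  drop -5 from [-5, -6] -> [-6]
  satisfied 2 clause(s); 4 remain; assigned so far: [2, 5]
unit clause [-6] forces x6=F; simplify:
  drop 6 from [6, -3, 4] -> [-3, 4]
  satisfied 1 clause(s); 3 remain; assigned so far: [2, 5, 6]

Answer: 3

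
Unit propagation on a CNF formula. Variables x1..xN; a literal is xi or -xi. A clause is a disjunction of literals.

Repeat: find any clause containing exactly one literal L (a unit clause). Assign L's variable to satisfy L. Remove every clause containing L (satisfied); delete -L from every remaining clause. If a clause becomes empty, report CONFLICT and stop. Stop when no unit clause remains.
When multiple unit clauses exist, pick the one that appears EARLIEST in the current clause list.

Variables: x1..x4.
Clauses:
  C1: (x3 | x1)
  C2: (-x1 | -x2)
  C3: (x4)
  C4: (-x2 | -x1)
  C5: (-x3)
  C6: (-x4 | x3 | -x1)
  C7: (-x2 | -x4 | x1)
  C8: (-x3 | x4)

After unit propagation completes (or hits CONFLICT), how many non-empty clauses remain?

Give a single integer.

unit clause [4] forces x4=T; simplify:
  drop -4 from [-4, 3, -1] -> [3, -1]
  drop -4 from [-2, -4, 1] -> [-2, 1]
  satisfied 2 clause(s); 6 remain; assigned so far: [4]
unit clause [-3] forces x3=F; simplify:
  drop 3 from [3, 1] -> [1]
  drop 3 from [3, -1] -> [-1]
  satisfied 1 clause(s); 5 remain; assigned so far: [3, 4]
unit clause [1] forces x1=T; simplify:
  drop -1 from [-1, -2] -> [-2]
  drop -1 from [-2, -1] -> [-2]
  drop -1 from [-1] -> [] (empty!)
  satisfied 2 clause(s); 3 remain; assigned so far: [1, 3, 4]
CONFLICT (empty clause)

Answer: 2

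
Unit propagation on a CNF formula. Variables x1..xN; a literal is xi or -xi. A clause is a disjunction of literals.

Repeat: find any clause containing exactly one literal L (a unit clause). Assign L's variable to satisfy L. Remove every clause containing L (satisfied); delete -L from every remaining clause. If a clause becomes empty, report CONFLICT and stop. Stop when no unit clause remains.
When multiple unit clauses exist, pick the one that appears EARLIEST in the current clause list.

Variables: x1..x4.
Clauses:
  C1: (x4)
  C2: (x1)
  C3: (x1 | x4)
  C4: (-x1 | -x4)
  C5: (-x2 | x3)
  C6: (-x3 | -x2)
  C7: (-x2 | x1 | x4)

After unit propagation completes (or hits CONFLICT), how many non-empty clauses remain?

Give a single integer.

Answer: 2

Derivation:
unit clause [4] forces x4=T; simplify:
  drop -4 from [-1, -4] -> [-1]
  satisfied 3 clause(s); 4 remain; assigned so far: [4]
unit clause [1] forces x1=T; simplify:
  drop -1 from [-1] -> [] (empty!)
  satisfied 1 clause(s); 3 remain; assigned so far: [1, 4]
CONFLICT (empty clause)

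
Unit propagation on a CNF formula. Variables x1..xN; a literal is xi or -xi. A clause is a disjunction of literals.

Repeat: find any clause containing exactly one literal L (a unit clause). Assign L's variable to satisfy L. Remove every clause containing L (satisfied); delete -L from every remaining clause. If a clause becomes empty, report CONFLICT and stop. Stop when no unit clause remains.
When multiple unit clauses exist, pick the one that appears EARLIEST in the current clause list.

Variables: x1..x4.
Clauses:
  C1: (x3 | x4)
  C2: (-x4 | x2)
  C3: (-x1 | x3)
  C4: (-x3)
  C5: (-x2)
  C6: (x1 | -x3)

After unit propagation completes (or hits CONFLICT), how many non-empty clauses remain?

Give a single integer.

Answer: 1

Derivation:
unit clause [-3] forces x3=F; simplify:
  drop 3 from [3, 4] -> [4]
  drop 3 from [-1, 3] -> [-1]
  satisfied 2 clause(s); 4 remain; assigned so far: [3]
unit clause [4] forces x4=T; simplify:
  drop -4 from [-4, 2] -> [2]
  satisfied 1 clause(s); 3 remain; assigned so far: [3, 4]
unit clause [2] forces x2=T; simplify:
  drop -2 from [-2] -> [] (empty!)
  satisfied 1 clause(s); 2 remain; assigned so far: [2, 3, 4]
CONFLICT (empty clause)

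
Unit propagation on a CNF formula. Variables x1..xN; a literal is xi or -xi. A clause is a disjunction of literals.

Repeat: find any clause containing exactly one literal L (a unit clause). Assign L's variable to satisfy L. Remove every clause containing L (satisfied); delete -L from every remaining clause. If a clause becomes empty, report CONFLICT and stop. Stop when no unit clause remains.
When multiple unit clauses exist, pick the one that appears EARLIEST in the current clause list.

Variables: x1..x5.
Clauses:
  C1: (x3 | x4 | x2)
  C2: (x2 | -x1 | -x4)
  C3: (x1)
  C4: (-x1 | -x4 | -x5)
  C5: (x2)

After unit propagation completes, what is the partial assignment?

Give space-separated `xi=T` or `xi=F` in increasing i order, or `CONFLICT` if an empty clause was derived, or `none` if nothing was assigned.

unit clause [1] forces x1=T; simplify:
  drop -1 from [2, -1, -4] -> [2, -4]
  drop -1 from [-1, -4, -5] -> [-4, -5]
  satisfied 1 clause(s); 4 remain; assigned so far: [1]
unit clause [2] forces x2=T; simplify:
  satisfied 3 clause(s); 1 remain; assigned so far: [1, 2]

Answer: x1=T x2=T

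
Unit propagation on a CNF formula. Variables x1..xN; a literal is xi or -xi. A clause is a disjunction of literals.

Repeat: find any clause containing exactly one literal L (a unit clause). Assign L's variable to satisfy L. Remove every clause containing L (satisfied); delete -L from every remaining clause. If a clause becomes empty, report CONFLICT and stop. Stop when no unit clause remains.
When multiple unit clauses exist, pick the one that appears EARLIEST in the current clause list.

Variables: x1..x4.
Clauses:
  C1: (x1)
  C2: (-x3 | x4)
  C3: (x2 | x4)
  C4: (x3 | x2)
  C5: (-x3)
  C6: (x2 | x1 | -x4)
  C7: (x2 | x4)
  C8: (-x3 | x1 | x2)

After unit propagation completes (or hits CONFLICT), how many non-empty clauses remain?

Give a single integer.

Answer: 0

Derivation:
unit clause [1] forces x1=T; simplify:
  satisfied 3 clause(s); 5 remain; assigned so far: [1]
unit clause [-3] forces x3=F; simplify:
  drop 3 from [3, 2] -> [2]
  satisfied 2 clause(s); 3 remain; assigned so far: [1, 3]
unit clause [2] forces x2=T; simplify:
  satisfied 3 clause(s); 0 remain; assigned so far: [1, 2, 3]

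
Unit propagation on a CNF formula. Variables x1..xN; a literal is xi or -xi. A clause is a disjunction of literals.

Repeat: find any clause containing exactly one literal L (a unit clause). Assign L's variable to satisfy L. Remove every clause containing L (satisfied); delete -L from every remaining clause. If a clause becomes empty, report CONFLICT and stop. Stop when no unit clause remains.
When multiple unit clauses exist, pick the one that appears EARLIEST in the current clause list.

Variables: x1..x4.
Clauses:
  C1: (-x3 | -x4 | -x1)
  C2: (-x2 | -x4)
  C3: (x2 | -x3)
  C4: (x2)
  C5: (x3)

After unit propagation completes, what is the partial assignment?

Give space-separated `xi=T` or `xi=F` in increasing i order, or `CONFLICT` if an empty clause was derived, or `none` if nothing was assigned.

unit clause [2] forces x2=T; simplify:
  drop -2 from [-2, -4] -> [-4]
  satisfied 2 clause(s); 3 remain; assigned so far: [2]
unit clause [-4] forces x4=F; simplify:
  satisfied 2 clause(s); 1 remain; assigned so far: [2, 4]
unit clause [3] forces x3=T; simplify:
  satisfied 1 clause(s); 0 remain; assigned so far: [2, 3, 4]

Answer: x2=T x3=T x4=F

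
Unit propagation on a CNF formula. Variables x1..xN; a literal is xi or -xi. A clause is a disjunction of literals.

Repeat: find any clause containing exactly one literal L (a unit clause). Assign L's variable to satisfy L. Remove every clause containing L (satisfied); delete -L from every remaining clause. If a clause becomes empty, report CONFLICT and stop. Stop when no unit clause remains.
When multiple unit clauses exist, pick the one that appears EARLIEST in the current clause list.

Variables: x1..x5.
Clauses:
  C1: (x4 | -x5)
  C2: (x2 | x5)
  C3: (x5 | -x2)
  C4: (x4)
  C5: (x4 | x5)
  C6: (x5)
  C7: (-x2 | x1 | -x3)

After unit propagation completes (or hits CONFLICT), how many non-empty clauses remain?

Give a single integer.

Answer: 1

Derivation:
unit clause [4] forces x4=T; simplify:
  satisfied 3 clause(s); 4 remain; assigned so far: [4]
unit clause [5] forces x5=T; simplify:
  satisfied 3 clause(s); 1 remain; assigned so far: [4, 5]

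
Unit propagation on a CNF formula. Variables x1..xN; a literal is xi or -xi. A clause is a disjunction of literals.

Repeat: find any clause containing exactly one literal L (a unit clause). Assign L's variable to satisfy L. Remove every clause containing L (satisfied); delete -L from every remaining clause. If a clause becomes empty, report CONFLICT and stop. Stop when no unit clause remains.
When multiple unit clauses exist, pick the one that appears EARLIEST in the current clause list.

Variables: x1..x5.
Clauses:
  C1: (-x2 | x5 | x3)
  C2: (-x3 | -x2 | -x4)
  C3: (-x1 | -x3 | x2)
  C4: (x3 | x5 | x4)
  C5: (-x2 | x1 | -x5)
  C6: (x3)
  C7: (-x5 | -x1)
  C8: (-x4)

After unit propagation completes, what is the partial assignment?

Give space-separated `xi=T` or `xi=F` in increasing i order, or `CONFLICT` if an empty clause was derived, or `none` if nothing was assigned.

unit clause [3] forces x3=T; simplify:
  drop -3 from [-3, -2, -4] -> [-2, -4]
  drop -3 from [-1, -3, 2] -> [-1, 2]
  satisfied 3 clause(s); 5 remain; assigned so far: [3]
unit clause [-4] forces x4=F; simplify:
  satisfied 2 clause(s); 3 remain; assigned so far: [3, 4]

Answer: x3=T x4=F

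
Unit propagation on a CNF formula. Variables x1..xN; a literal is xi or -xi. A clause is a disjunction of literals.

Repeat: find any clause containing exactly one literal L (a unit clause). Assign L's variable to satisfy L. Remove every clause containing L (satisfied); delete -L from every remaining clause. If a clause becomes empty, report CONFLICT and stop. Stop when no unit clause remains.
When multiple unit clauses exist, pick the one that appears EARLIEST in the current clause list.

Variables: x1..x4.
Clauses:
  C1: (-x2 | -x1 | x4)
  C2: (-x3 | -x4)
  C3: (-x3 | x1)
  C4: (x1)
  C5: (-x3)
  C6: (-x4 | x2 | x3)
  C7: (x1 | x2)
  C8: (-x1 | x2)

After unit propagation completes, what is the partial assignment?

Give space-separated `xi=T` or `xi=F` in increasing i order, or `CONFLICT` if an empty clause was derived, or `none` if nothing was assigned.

Answer: x1=T x2=T x3=F x4=T

Derivation:
unit clause [1] forces x1=T; simplify:
  drop -1 from [-2, -1, 4] -> [-2, 4]
  drop -1 from [-1, 2] -> [2]
  satisfied 3 clause(s); 5 remain; assigned so far: [1]
unit clause [-3] forces x3=F; simplify:
  drop 3 from [-4, 2, 3] -> [-4, 2]
  satisfied 2 clause(s); 3 remain; assigned so far: [1, 3]
unit clause [2] forces x2=T; simplify:
  drop -2 from [-2, 4] -> [4]
  satisfied 2 clause(s); 1 remain; assigned so far: [1, 2, 3]
unit clause [4] forces x4=T; simplify:
  satisfied 1 clause(s); 0 remain; assigned so far: [1, 2, 3, 4]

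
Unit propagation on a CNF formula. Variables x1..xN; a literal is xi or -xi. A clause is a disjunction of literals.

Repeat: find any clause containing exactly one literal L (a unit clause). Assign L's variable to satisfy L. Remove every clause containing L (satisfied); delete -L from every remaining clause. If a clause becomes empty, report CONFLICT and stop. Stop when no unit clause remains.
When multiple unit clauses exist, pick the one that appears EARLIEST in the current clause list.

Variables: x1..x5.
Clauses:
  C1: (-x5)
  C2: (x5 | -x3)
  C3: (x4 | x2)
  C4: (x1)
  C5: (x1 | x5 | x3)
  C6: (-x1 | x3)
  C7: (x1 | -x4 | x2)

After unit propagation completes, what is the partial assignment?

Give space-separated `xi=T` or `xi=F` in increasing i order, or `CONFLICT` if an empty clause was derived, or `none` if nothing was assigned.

unit clause [-5] forces x5=F; simplify:
  drop 5 from [5, -3] -> [-3]
  drop 5 from [1, 5, 3] -> [1, 3]
  satisfied 1 clause(s); 6 remain; assigned so far: [5]
unit clause [-3] forces x3=F; simplify:
  drop 3 from [1, 3] -> [1]
  drop 3 from [-1, 3] -> [-1]
  satisfied 1 clause(s); 5 remain; assigned so far: [3, 5]
unit clause [1] forces x1=T; simplify:
  drop -1 from [-1] -> [] (empty!)
  satisfied 3 clause(s); 2 remain; assigned so far: [1, 3, 5]
CONFLICT (empty clause)

Answer: CONFLICT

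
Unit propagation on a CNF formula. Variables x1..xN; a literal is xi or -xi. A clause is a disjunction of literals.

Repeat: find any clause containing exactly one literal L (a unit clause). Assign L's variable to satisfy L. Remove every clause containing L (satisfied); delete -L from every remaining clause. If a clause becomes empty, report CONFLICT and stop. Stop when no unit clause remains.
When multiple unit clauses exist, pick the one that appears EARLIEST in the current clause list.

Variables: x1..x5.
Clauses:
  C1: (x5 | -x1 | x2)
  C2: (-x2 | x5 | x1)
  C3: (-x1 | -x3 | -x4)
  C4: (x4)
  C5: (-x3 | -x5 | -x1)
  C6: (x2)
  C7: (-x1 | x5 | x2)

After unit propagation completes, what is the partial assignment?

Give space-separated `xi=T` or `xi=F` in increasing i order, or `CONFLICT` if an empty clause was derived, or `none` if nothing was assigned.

unit clause [4] forces x4=T; simplify:
  drop -4 from [-1, -3, -4] -> [-1, -3]
  satisfied 1 clause(s); 6 remain; assigned so far: [4]
unit clause [2] forces x2=T; simplify:
  drop -2 from [-2, 5, 1] -> [5, 1]
  satisfied 3 clause(s); 3 remain; assigned so far: [2, 4]

Answer: x2=T x4=T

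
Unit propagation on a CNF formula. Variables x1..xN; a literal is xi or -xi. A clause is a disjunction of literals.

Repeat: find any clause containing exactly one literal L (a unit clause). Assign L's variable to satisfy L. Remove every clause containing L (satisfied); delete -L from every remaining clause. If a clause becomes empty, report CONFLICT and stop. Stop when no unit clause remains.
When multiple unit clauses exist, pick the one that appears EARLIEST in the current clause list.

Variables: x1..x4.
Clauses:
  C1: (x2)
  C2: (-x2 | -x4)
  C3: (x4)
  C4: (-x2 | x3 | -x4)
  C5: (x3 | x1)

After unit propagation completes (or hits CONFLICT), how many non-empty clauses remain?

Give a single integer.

unit clause [2] forces x2=T; simplify:
  drop -2 from [-2, -4] -> [-4]
  drop -2 from [-2, 3, -4] -> [3, -4]
  satisfied 1 clause(s); 4 remain; assigned so far: [2]
unit clause [-4] forces x4=F; simplify:
  drop 4 from [4] -> [] (empty!)
  satisfied 2 clause(s); 2 remain; assigned so far: [2, 4]
CONFLICT (empty clause)

Answer: 1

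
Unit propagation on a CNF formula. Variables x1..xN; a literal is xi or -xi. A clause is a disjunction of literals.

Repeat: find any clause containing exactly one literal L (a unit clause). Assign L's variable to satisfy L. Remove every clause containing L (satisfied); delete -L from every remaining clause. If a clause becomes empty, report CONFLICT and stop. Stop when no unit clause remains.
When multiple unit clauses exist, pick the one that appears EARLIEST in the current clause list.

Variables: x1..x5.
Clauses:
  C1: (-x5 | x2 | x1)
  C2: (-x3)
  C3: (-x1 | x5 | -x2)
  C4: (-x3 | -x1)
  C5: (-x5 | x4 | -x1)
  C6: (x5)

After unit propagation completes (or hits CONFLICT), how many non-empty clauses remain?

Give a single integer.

Answer: 2

Derivation:
unit clause [-3] forces x3=F; simplify:
  satisfied 2 clause(s); 4 remain; assigned so far: [3]
unit clause [5] forces x5=T; simplify:
  drop -5 from [-5, 2, 1] -> [2, 1]
  drop -5 from [-5, 4, -1] -> [4, -1]
  satisfied 2 clause(s); 2 remain; assigned so far: [3, 5]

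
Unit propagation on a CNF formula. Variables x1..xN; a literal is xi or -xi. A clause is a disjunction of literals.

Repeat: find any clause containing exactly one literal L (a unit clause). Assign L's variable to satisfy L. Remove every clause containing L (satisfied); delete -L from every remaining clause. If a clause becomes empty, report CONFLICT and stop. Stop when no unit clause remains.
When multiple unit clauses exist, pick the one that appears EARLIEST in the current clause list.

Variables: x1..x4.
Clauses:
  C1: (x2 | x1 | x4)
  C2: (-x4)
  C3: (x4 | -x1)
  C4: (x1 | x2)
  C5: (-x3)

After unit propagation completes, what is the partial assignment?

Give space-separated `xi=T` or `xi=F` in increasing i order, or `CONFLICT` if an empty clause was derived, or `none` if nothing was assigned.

unit clause [-4] forces x4=F; simplify:
  drop 4 from [2, 1, 4] -> [2, 1]
  drop 4 from [4, -1] -> [-1]
  satisfied 1 clause(s); 4 remain; assigned so far: [4]
unit clause [-1] forces x1=F; simplify:
  drop 1 from [2, 1] -> [2]
  drop 1 from [1, 2] -> [2]
  satisfied 1 clause(s); 3 remain; assigned so far: [1, 4]
unit clause [2] forces x2=T; simplify:
  satisfied 2 clause(s); 1 remain; assigned so far: [1, 2, 4]
unit clause [-3] forces x3=F; simplify:
  satisfied 1 clause(s); 0 remain; assigned so far: [1, 2, 3, 4]

Answer: x1=F x2=T x3=F x4=F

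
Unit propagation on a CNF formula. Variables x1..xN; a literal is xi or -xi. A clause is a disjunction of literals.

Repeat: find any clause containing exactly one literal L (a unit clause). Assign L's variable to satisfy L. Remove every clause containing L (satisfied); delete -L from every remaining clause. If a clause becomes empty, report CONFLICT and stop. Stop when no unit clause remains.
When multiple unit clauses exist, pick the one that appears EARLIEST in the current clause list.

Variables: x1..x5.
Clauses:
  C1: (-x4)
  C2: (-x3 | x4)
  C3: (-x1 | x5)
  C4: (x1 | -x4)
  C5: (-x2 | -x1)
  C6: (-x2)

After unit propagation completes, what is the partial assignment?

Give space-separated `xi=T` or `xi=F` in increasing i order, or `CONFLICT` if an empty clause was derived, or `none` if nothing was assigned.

Answer: x2=F x3=F x4=F

Derivation:
unit clause [-4] forces x4=F; simplify:
  drop 4 from [-3, 4] -> [-3]
  satisfied 2 clause(s); 4 remain; assigned so far: [4]
unit clause [-3] forces x3=F; simplify:
  satisfied 1 clause(s); 3 remain; assigned so far: [3, 4]
unit clause [-2] forces x2=F; simplify:
  satisfied 2 clause(s); 1 remain; assigned so far: [2, 3, 4]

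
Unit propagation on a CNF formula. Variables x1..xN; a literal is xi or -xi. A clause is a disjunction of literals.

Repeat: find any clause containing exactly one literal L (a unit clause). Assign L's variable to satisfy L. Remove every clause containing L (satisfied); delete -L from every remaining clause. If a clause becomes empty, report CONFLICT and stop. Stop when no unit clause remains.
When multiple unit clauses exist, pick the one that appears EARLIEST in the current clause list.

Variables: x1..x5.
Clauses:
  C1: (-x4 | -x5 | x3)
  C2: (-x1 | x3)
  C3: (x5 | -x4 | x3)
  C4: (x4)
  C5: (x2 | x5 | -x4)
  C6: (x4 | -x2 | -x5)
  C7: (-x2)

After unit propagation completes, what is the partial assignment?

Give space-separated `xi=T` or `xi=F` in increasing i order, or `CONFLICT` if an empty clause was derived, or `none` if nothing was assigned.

Answer: x2=F x3=T x4=T x5=T

Derivation:
unit clause [4] forces x4=T; simplify:
  drop -4 from [-4, -5, 3] -> [-5, 3]
  drop -4 from [5, -4, 3] -> [5, 3]
  drop -4 from [2, 5, -4] -> [2, 5]
  satisfied 2 clause(s); 5 remain; assigned so far: [4]
unit clause [-2] forces x2=F; simplify:
  drop 2 from [2, 5] -> [5]
  satisfied 1 clause(s); 4 remain; assigned so far: [2, 4]
unit clause [5] forces x5=T; simplify:
  drop -5 from [-5, 3] -> [3]
  satisfied 2 clause(s); 2 remain; assigned so far: [2, 4, 5]
unit clause [3] forces x3=T; simplify:
  satisfied 2 clause(s); 0 remain; assigned so far: [2, 3, 4, 5]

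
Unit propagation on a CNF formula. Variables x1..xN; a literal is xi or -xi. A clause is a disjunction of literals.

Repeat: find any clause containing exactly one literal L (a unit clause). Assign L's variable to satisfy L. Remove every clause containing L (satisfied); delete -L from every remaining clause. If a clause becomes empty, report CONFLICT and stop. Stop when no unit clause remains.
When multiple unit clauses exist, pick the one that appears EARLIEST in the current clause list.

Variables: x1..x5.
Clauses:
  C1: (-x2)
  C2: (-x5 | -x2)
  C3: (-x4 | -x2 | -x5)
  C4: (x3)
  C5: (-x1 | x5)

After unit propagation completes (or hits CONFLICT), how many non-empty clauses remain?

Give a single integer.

unit clause [-2] forces x2=F; simplify:
  satisfied 3 clause(s); 2 remain; assigned so far: [2]
unit clause [3] forces x3=T; simplify:
  satisfied 1 clause(s); 1 remain; assigned so far: [2, 3]

Answer: 1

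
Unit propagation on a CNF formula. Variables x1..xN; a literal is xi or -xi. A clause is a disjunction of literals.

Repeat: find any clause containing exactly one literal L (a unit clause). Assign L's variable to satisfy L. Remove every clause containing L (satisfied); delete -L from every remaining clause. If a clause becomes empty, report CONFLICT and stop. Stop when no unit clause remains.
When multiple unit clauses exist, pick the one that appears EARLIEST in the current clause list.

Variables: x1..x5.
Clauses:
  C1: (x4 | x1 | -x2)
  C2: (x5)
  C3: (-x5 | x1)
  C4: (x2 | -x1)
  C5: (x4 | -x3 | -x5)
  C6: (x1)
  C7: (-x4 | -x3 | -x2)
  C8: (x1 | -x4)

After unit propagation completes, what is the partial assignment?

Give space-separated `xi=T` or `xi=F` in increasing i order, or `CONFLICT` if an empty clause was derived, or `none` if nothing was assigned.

Answer: x1=T x2=T x5=T

Derivation:
unit clause [5] forces x5=T; simplify:
  drop -5 from [-5, 1] -> [1]
  drop -5 from [4, -3, -5] -> [4, -3]
  satisfied 1 clause(s); 7 remain; assigned so far: [5]
unit clause [1] forces x1=T; simplify:
  drop -1 from [2, -1] -> [2]
  satisfied 4 clause(s); 3 remain; assigned so far: [1, 5]
unit clause [2] forces x2=T; simplify:
  drop -2 from [-4, -3, -2] -> [-4, -3]
  satisfied 1 clause(s); 2 remain; assigned so far: [1, 2, 5]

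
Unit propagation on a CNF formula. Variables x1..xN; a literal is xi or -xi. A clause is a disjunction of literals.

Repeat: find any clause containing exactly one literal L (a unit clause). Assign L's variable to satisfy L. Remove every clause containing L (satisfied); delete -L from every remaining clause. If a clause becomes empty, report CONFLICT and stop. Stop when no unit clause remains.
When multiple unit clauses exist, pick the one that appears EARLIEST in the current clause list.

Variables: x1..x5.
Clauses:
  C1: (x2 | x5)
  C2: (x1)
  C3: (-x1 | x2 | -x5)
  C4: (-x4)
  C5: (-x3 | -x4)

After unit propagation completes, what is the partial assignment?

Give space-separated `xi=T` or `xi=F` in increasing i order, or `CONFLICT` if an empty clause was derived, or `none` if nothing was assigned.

Answer: x1=T x4=F

Derivation:
unit clause [1] forces x1=T; simplify:
  drop -1 from [-1, 2, -5] -> [2, -5]
  satisfied 1 clause(s); 4 remain; assigned so far: [1]
unit clause [-4] forces x4=F; simplify:
  satisfied 2 clause(s); 2 remain; assigned so far: [1, 4]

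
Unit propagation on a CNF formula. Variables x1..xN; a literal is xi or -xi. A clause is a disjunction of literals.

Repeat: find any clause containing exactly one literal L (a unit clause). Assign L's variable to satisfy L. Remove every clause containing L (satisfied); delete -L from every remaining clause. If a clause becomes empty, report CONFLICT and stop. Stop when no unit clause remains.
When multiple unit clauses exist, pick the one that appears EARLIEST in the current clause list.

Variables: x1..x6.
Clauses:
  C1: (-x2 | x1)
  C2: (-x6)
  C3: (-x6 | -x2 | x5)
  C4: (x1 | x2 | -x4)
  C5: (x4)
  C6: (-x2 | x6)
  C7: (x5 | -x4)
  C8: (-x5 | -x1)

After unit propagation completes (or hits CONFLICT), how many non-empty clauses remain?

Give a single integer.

Answer: 0

Derivation:
unit clause [-6] forces x6=F; simplify:
  drop 6 from [-2, 6] -> [-2]
  satisfied 2 clause(s); 6 remain; assigned so far: [6]
unit clause [4] forces x4=T; simplify:
  drop -4 from [1, 2, -4] -> [1, 2]
  drop -4 from [5, -4] -> [5]
  satisfied 1 clause(s); 5 remain; assigned so far: [4, 6]
unit clause [-2] forces x2=F; simplify:
  drop 2 from [1, 2] -> [1]
  satisfied 2 clause(s); 3 remain; assigned so far: [2, 4, 6]
unit clause [1] forces x1=T; simplify:
  drop -1 from [-5, -1] -> [-5]
  satisfied 1 clause(s); 2 remain; assigned so far: [1, 2, 4, 6]
unit clause [5] forces x5=T; simplify:
  drop -5 from [-5] -> [] (empty!)
  satisfied 1 clause(s); 1 remain; assigned so far: [1, 2, 4, 5, 6]
CONFLICT (empty clause)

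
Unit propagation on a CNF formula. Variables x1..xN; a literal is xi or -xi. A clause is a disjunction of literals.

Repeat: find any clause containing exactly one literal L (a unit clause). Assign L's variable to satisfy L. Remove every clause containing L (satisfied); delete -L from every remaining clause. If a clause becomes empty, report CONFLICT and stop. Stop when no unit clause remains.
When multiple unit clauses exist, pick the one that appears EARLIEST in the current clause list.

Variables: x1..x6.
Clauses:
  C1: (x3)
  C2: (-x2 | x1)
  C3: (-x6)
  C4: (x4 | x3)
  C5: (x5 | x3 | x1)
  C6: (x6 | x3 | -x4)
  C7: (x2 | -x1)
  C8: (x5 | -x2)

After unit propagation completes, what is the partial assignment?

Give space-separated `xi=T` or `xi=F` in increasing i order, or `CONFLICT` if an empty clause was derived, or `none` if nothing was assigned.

Answer: x3=T x6=F

Derivation:
unit clause [3] forces x3=T; simplify:
  satisfied 4 clause(s); 4 remain; assigned so far: [3]
unit clause [-6] forces x6=F; simplify:
  satisfied 1 clause(s); 3 remain; assigned so far: [3, 6]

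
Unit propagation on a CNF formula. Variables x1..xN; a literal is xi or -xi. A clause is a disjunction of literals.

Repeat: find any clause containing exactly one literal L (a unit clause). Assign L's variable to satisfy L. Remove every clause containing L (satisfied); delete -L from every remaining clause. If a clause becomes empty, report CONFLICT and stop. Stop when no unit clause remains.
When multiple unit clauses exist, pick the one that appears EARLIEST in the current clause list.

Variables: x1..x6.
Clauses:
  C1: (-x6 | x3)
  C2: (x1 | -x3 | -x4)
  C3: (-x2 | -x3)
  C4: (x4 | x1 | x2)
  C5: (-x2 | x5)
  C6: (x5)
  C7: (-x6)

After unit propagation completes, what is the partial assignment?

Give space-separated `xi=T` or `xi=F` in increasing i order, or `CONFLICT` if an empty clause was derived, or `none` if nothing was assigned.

Answer: x5=T x6=F

Derivation:
unit clause [5] forces x5=T; simplify:
  satisfied 2 clause(s); 5 remain; assigned so far: [5]
unit clause [-6] forces x6=F; simplify:
  satisfied 2 clause(s); 3 remain; assigned so far: [5, 6]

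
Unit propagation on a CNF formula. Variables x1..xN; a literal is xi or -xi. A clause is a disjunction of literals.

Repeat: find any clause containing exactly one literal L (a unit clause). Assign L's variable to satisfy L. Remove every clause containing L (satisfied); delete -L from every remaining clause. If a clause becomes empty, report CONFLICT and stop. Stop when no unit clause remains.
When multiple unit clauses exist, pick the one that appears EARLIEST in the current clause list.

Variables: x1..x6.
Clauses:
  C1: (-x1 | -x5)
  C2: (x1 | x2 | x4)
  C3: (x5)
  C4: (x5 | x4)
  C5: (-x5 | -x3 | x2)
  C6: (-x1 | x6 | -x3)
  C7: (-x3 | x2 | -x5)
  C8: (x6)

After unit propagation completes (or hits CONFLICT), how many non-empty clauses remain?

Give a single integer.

unit clause [5] forces x5=T; simplify:
  drop -5 from [-1, -5] -> [-1]
  drop -5 from [-5, -3, 2] -> [-3, 2]
  drop -5 from [-3, 2, -5] -> [-3, 2]
  satisfied 2 clause(s); 6 remain; assigned so far: [5]
unit clause [-1] forces x1=F; simplify:
  drop 1 from [1, 2, 4] -> [2, 4]
  satisfied 2 clause(s); 4 remain; assigned so far: [1, 5]
unit clause [6] forces x6=T; simplify:
  satisfied 1 clause(s); 3 remain; assigned so far: [1, 5, 6]

Answer: 3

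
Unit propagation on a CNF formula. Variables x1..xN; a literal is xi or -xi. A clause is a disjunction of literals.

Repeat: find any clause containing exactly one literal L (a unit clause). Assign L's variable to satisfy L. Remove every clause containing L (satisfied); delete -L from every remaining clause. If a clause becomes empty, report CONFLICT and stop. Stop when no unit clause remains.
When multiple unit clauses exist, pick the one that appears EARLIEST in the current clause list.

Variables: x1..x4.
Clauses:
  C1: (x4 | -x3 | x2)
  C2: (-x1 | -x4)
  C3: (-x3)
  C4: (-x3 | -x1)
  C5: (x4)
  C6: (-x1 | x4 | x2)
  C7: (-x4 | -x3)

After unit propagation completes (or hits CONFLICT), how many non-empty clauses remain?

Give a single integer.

unit clause [-3] forces x3=F; simplify:
  satisfied 4 clause(s); 3 remain; assigned so far: [3]
unit clause [4] forces x4=T; simplify:
  drop -4 from [-1, -4] -> [-1]
  satisfied 2 clause(s); 1 remain; assigned so far: [3, 4]
unit clause [-1] forces x1=F; simplify:
  satisfied 1 clause(s); 0 remain; assigned so far: [1, 3, 4]

Answer: 0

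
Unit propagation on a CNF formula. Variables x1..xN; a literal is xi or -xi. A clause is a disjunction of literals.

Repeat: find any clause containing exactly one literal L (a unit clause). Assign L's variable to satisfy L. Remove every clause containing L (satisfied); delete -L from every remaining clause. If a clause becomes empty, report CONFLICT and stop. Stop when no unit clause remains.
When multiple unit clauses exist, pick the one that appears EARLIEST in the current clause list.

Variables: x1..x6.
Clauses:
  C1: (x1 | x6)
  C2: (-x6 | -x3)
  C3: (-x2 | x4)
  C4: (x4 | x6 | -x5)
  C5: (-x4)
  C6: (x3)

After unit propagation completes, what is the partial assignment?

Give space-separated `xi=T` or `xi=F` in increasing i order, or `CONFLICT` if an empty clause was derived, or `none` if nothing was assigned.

unit clause [-4] forces x4=F; simplify:
  drop 4 from [-2, 4] -> [-2]
  drop 4 from [4, 6, -5] -> [6, -5]
  satisfied 1 clause(s); 5 remain; assigned so far: [4]
unit clause [-2] forces x2=F; simplify:
  satisfied 1 clause(s); 4 remain; assigned so far: [2, 4]
unit clause [3] forces x3=T; simplify:
  drop -3 from [-6, -3] -> [-6]
  satisfied 1 clause(s); 3 remain; assigned so far: [2, 3, 4]
unit clause [-6] forces x6=F; simplify:
  drop 6 from [1, 6] -> [1]
  drop 6 from [6, -5] -> [-5]
  satisfied 1 clause(s); 2 remain; assigned so far: [2, 3, 4, 6]
unit clause [1] forces x1=T; simplify:
  satisfied 1 clause(s); 1 remain; assigned so far: [1, 2, 3, 4, 6]
unit clause [-5] forces x5=F; simplify:
  satisfied 1 clause(s); 0 remain; assigned so far: [1, 2, 3, 4, 5, 6]

Answer: x1=T x2=F x3=T x4=F x5=F x6=F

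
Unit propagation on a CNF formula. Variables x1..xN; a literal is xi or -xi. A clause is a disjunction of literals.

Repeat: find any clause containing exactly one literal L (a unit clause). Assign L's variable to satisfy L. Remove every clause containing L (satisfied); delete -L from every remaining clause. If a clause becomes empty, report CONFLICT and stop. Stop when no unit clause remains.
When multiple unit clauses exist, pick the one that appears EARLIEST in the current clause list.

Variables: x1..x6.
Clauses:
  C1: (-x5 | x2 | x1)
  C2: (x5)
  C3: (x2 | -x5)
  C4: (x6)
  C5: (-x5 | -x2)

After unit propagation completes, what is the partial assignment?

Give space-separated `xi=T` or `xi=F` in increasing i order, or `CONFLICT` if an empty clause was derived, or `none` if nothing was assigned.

Answer: CONFLICT

Derivation:
unit clause [5] forces x5=T; simplify:
  drop -5 from [-5, 2, 1] -> [2, 1]
  drop -5 from [2, -5] -> [2]
  drop -5 from [-5, -2] -> [-2]
  satisfied 1 clause(s); 4 remain; assigned so far: [5]
unit clause [2] forces x2=T; simplify:
  drop -2 from [-2] -> [] (empty!)
  satisfied 2 clause(s); 2 remain; assigned so far: [2, 5]
CONFLICT (empty clause)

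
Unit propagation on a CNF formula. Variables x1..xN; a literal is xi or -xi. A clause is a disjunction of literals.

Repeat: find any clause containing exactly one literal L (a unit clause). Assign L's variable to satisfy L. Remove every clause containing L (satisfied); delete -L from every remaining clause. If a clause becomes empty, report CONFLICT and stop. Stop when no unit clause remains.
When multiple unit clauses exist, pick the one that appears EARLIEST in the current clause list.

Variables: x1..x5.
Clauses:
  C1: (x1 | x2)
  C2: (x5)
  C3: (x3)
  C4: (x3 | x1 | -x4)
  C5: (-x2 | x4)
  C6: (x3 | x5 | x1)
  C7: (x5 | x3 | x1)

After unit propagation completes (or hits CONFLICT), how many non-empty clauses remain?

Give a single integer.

Answer: 2

Derivation:
unit clause [5] forces x5=T; simplify:
  satisfied 3 clause(s); 4 remain; assigned so far: [5]
unit clause [3] forces x3=T; simplify:
  satisfied 2 clause(s); 2 remain; assigned so far: [3, 5]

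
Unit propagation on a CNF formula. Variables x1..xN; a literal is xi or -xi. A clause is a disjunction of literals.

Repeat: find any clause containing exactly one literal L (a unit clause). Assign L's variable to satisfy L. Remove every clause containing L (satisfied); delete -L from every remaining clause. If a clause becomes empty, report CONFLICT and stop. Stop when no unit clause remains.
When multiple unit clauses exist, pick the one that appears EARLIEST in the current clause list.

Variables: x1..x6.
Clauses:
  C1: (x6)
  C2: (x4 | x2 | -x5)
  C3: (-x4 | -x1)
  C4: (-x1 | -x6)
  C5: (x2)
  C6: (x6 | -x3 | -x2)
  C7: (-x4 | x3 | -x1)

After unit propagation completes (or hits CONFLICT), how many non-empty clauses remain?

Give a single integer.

unit clause [6] forces x6=T; simplify:
  drop -6 from [-1, -6] -> [-1]
  satisfied 2 clause(s); 5 remain; assigned so far: [6]
unit clause [-1] forces x1=F; simplify:
  satisfied 3 clause(s); 2 remain; assigned so far: [1, 6]
unit clause [2] forces x2=T; simplify:
  satisfied 2 clause(s); 0 remain; assigned so far: [1, 2, 6]

Answer: 0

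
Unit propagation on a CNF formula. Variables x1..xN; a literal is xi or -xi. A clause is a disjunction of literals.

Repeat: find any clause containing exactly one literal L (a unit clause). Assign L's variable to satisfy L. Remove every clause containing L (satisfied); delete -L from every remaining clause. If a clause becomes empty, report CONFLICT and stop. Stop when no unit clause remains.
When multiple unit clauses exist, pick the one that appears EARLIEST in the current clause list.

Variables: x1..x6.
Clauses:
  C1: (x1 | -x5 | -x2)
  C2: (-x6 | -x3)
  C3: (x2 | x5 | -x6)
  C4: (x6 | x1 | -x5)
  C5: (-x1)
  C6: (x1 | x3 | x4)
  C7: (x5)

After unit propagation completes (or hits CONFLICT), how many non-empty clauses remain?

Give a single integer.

unit clause [-1] forces x1=F; simplify:
  drop 1 from [1, -5, -2] -> [-5, -2]
  drop 1 from [6, 1, -5] -> [6, -5]
  drop 1 from [1, 3, 4] -> [3, 4]
  satisfied 1 clause(s); 6 remain; assigned so far: [1]
unit clause [5] forces x5=T; simplify:
  drop -5 from [-5, -2] -> [-2]
  drop -5 from [6, -5] -> [6]
  satisfied 2 clause(s); 4 remain; assigned so far: [1, 5]
unit clause [-2] forces x2=F; simplify:
  satisfied 1 clause(s); 3 remain; assigned so far: [1, 2, 5]
unit clause [6] forces x6=T; simplify:
  drop -6 from [-6, -3] -> [-3]
  satisfied 1 clause(s); 2 remain; assigned so far: [1, 2, 5, 6]
unit clause [-3] forces x3=F; simplify:
  drop 3 from [3, 4] -> [4]
  satisfied 1 clause(s); 1 remain; assigned so far: [1, 2, 3, 5, 6]
unit clause [4] forces x4=T; simplify:
  satisfied 1 clause(s); 0 remain; assigned so far: [1, 2, 3, 4, 5, 6]

Answer: 0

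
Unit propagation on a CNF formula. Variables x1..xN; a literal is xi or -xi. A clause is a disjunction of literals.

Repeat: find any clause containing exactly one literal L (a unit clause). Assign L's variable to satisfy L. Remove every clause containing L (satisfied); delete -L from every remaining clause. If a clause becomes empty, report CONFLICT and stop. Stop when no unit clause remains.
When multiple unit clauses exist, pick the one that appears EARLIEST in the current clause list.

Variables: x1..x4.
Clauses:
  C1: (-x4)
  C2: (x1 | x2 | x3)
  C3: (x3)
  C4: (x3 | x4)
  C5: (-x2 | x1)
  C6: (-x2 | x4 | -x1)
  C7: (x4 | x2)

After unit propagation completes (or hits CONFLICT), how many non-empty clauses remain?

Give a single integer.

Answer: 0

Derivation:
unit clause [-4] forces x4=F; simplify:
  drop 4 from [3, 4] -> [3]
  drop 4 from [-2, 4, -1] -> [-2, -1]
  drop 4 from [4, 2] -> [2]
  satisfied 1 clause(s); 6 remain; assigned so far: [4]
unit clause [3] forces x3=T; simplify:
  satisfied 3 clause(s); 3 remain; assigned so far: [3, 4]
unit clause [2] forces x2=T; simplify:
  drop -2 from [-2, 1] -> [1]
  drop -2 from [-2, -1] -> [-1]
  satisfied 1 clause(s); 2 remain; assigned so far: [2, 3, 4]
unit clause [1] forces x1=T; simplify:
  drop -1 from [-1] -> [] (empty!)
  satisfied 1 clause(s); 1 remain; assigned so far: [1, 2, 3, 4]
CONFLICT (empty clause)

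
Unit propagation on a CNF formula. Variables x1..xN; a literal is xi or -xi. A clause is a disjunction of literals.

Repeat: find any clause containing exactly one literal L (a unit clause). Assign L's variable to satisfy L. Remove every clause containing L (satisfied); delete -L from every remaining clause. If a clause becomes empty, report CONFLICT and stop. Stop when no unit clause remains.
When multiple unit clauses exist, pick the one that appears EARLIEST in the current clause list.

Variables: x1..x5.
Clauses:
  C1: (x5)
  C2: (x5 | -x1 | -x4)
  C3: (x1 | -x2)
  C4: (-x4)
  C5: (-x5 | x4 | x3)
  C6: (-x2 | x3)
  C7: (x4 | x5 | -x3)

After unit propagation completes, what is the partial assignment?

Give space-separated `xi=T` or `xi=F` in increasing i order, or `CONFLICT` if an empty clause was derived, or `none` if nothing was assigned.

Answer: x3=T x4=F x5=T

Derivation:
unit clause [5] forces x5=T; simplify:
  drop -5 from [-5, 4, 3] -> [4, 3]
  satisfied 3 clause(s); 4 remain; assigned so far: [5]
unit clause [-4] forces x4=F; simplify:
  drop 4 from [4, 3] -> [3]
  satisfied 1 clause(s); 3 remain; assigned so far: [4, 5]
unit clause [3] forces x3=T; simplify:
  satisfied 2 clause(s); 1 remain; assigned so far: [3, 4, 5]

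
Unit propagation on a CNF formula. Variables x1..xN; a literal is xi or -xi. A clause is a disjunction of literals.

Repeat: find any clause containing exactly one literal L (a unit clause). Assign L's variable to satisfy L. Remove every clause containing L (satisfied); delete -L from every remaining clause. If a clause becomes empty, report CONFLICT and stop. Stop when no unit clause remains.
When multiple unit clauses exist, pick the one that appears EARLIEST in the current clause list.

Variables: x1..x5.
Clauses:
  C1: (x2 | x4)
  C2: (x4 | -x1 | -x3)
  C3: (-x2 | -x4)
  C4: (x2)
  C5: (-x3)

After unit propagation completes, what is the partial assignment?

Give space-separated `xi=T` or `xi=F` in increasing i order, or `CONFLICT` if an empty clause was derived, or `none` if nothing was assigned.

unit clause [2] forces x2=T; simplify:
  drop -2 from [-2, -4] -> [-4]
  satisfied 2 clause(s); 3 remain; assigned so far: [2]
unit clause [-4] forces x4=F; simplify:
  drop 4 from [4, -1, -3] -> [-1, -3]
  satisfied 1 clause(s); 2 remain; assigned so far: [2, 4]
unit clause [-3] forces x3=F; simplify:
  satisfied 2 clause(s); 0 remain; assigned so far: [2, 3, 4]

Answer: x2=T x3=F x4=F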